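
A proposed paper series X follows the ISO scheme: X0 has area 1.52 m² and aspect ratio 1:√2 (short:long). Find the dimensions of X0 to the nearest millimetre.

Let the short side be w mm. Then w · w√2 = 1.52 m² = 1,520,000 mm².
w² = 1,520,000/√2, so w ≈ 1036.7 mm; long side = w√2 ≈ 1466.2 mm.

1037 × 1466 mm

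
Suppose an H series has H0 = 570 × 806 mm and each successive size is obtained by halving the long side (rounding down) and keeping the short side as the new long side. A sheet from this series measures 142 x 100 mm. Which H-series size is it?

H0: 570 × 806 mm
H1: 403 × 570 mm
H2: 285 × 403 mm
H3: 201 × 285 mm
H4: 142 × 201 mm
H5: 100 × 142 mm
H6: 71 × 100 mm
→ matches H5.

H5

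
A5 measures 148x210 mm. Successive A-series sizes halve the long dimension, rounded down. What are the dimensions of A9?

A6: ⌊210/2⌋ × 148 = 105 × 148 mm
A7: ⌊148/2⌋ × 105 = 74 × 105 mm
A8: ⌊105/2⌋ × 74 = 52 × 74 mm
A9: ⌊74/2⌋ × 52 = 37 × 52 mm

37 × 52 mm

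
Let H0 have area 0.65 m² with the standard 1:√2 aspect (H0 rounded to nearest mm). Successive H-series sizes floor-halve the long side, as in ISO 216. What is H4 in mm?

169 × 239 mm

Let H0's short side be w mm. w · w√2 = 0.65 m² = 650,000 mm², so w ≈ 678.0 mm and w√2 ≈ 958.8 mm → H0 = 678 × 959 mm.
H1: ⌊959/2⌋ × 678 = 479 × 678 mm
H2: ⌊678/2⌋ × 479 = 339 × 479 mm
H3: ⌊479/2⌋ × 339 = 239 × 339 mm
H4: ⌊339/2⌋ × 239 = 169 × 239 mm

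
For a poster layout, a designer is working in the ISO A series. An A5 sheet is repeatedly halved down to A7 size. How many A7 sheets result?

4

A5 = 148 × 210 mm; A7 = 74 × 105 mm.
Each halving step doubles the count; 2 steps from A5 to A7.
2^2 = 4.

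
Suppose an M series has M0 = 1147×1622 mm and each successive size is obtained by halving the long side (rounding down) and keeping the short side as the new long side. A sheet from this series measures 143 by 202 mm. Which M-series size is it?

M6

M0: 1147 × 1622 mm
M1: 811 × 1147 mm
M2: 573 × 811 mm
M3: 405 × 573 mm
M4: 286 × 405 mm
M5: 202 × 286 mm
M6: 143 × 202 mm
M7: 101 × 143 mm
→ matches M6.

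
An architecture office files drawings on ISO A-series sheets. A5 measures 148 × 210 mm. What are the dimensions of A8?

52 × 74 mm

A6: ⌊210/2⌋ × 148 = 105 × 148 mm
A7: ⌊148/2⌋ × 105 = 74 × 105 mm
A8: ⌊105/2⌋ × 74 = 52 × 74 mm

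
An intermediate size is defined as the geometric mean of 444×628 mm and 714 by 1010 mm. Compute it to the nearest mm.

Short side: √(444 · 714) = √317016 ≈ 563.0 → 563 mm
Long side: √(628 · 1010) = √634280 ≈ 796.4 → 796 mm

563 × 796 mm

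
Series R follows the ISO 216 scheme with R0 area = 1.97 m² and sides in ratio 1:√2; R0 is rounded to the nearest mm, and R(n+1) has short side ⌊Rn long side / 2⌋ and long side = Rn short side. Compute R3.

Let R0's short side be w mm. w · w√2 = 1.97 m² = 1,970,000 mm², so w ≈ 1180.3 mm and w√2 ≈ 1669.1 mm → R0 = 1180 × 1669 mm.
R1: ⌊1669/2⌋ × 1180 = 834 × 1180 mm
R2: ⌊1180/2⌋ × 834 = 590 × 834 mm
R3: ⌊834/2⌋ × 590 = 417 × 590 mm

417 × 590 mm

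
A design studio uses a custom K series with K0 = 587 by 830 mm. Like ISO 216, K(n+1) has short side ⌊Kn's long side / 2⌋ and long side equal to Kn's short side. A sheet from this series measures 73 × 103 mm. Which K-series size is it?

K0: 587 × 830 mm
K1: 415 × 587 mm
K2: 293 × 415 mm
K3: 207 × 293 mm
K4: 146 × 207 mm
K5: 103 × 146 mm
K6: 73 × 103 mm
K7: 51 × 73 mm
→ matches K6.

K6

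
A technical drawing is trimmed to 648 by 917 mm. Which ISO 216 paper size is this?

C1 (648 × 917 mm)

Aspect ratio 917/648 ≈ 1.415 — close to the ISO √2 ≈ 1.414.
In the C-series (envelope sizes, between A and B): C1 = 648 × 917 mm.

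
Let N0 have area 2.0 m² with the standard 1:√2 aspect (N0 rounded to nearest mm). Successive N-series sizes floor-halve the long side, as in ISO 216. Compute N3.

420 × 594 mm

Let N0's short side be w mm. w · w√2 = 2.0 m² = 2,000,000 mm², so w ≈ 1189.2 mm and w√2 ≈ 1681.8 mm → N0 = 1189 × 1682 mm.
N1: ⌊1682/2⌋ × 1189 = 841 × 1189 mm
N2: ⌊1189/2⌋ × 841 = 594 × 841 mm
N3: ⌊841/2⌋ × 594 = 420 × 594 mm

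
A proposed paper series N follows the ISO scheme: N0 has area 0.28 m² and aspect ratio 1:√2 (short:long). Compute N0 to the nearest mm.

Let the short side be w mm. Then w · w√2 = 0.28 m² = 280,000 mm².
w² = 280,000/√2, so w ≈ 445.0 mm; long side = w√2 ≈ 629.3 mm.

445 × 629 mm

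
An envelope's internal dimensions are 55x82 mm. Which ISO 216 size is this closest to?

Aspect ratio 82/55 ≈ 1.491 (ISO target is √2 ≈ 1.414).
In the C-series (envelope sizes, between A and B): C8 = 57 × 81 mm.
Off by 3 mm total — nearest standard size.

C8 (57 × 81 mm)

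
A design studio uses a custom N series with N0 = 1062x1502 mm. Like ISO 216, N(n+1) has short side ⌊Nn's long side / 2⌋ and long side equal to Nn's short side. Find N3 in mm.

375 × 531 mm

N1: ⌊1502/2⌋ × 1062 = 751 × 1062 mm
N2: ⌊1062/2⌋ × 751 = 531 × 751 mm
N3: ⌊751/2⌋ × 531 = 375 × 531 mm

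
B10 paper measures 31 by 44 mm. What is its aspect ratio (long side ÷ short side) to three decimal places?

44 / 31 = 1.419
ISO 216 targets √2 ≈ 1.414; the +0.005 deviation is from mm rounding.

1.419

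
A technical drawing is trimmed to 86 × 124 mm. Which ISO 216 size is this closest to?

B7 (88 × 125 mm)

Aspect ratio 124/86 ≈ 1.442 (ISO target is √2 ≈ 1.414).
In the B-series (B0 = 1000 × 1414 mm): B7 = 88 × 125 mm.
Off by 3 mm total — nearest standard size.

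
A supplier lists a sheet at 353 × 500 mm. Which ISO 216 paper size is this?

Aspect ratio 500/353 ≈ 1.416 — close to the ISO √2 ≈ 1.414.
In the B-series (B0 = 1000 × 1414 mm): B3 = 353 × 500 mm.

B3 (353 × 500 mm)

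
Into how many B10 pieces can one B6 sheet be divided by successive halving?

Each ISO step halves the sheet: 1 × B6 → 2 × B7 → 4 × B8 → 8 × B9 → …
From B6 to B10 is 4 halving steps: 2^4 = 16.

16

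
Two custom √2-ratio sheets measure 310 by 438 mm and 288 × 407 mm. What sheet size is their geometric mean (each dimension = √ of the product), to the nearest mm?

Short side: √(310 · 288) = √89280 ≈ 298.8 → 299 mm
Long side: √(438 · 407) = √178266 ≈ 422.2 → 422 mm

299 × 422 mm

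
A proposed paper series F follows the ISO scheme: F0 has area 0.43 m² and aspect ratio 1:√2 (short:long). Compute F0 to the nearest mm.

Let the short side be w mm. Then w · w√2 = 0.43 m² = 430,000 mm².
w² = 430,000/√2, so w ≈ 551.4 mm; long side = w√2 ≈ 779.8 mm.

551 × 780 mm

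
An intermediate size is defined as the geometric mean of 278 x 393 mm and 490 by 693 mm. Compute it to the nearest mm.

Short side: √(278 · 490) = √136220 ≈ 369.1 → 369 mm
Long side: √(393 · 693) = √272349 ≈ 521.9 → 522 mm

369 × 522 mm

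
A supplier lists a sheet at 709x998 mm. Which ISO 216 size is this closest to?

B1 (707 × 1000 mm)

Aspect ratio 998/709 ≈ 1.408 — close to the ISO √2 ≈ 1.414.
In the B-series (B0 = 1000 × 1414 mm): B1 = 707 × 1000 mm.
Off by 4 mm total — nearest standard size.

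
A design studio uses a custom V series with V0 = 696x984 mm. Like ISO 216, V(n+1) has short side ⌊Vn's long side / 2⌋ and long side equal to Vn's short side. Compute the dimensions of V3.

246 × 348 mm

V1: ⌊984/2⌋ × 696 = 492 × 696 mm
V2: ⌊696/2⌋ × 492 = 348 × 492 mm
V3: ⌊492/2⌋ × 348 = 246 × 348 mm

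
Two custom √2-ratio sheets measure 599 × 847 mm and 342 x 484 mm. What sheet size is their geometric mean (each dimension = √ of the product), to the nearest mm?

Short side: √(599 · 342) = √204858 ≈ 452.6 → 453 mm
Long side: √(847 · 484) = √409948 ≈ 640.3 → 640 mm

453 × 640 mm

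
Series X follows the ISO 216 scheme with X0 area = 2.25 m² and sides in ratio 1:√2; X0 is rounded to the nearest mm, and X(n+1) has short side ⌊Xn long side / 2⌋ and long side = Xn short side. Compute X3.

Let X0's short side be w mm. w · w√2 = 2.25 m² = 2,250,000 mm², so w ≈ 1261.3 mm and w√2 ≈ 1783.8 mm → X0 = 1261 × 1784 mm.
X1: ⌊1784/2⌋ × 1261 = 892 × 1261 mm
X2: ⌊1261/2⌋ × 892 = 630 × 892 mm
X3: ⌊892/2⌋ × 630 = 446 × 630 mm

446 × 630 mm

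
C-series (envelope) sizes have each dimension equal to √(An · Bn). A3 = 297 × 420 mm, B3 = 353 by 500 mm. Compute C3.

324 × 458 mm

Short side: √(297 · 353) = √104841 ≈ 323.8 → 324 mm
Long side: √(420 · 500) = √210000 ≈ 458.3 → 458 mm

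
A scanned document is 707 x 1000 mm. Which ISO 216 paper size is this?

B1 (707 × 1000 mm)

Aspect ratio 1000/707 ≈ 1.414 — close to the ISO √2 ≈ 1.414.
In the B-series (B0 = 1000 × 1414 mm): B1 = 707 × 1000 mm.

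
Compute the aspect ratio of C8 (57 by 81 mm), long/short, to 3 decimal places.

81 / 57 = 1.421
ISO 216 targets √2 ≈ 1.414; the +0.007 deviation is from mm rounding.

1.421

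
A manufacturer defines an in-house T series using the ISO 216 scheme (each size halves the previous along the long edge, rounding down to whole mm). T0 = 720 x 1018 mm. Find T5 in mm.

T1 = 509 × 720 mm (from T0 by 1 halving).
T2: ⌊720/2⌋ × 509 = 360 × 509 mm
T3: ⌊509/2⌋ × 360 = 254 × 360 mm
T4: ⌊360/2⌋ × 254 = 180 × 254 mm
T5: ⌊254/2⌋ × 180 = 127 × 180 mm

127 × 180 mm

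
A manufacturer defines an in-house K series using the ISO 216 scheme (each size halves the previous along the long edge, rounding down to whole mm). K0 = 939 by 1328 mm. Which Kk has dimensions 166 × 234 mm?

K0: 939 × 1328 mm
K1: 664 × 939 mm
K2: 469 × 664 mm
K3: 332 × 469 mm
K4: 234 × 332 mm
K5: 166 × 234 mm
K6: 117 × 166 mm
→ matches K5.

K5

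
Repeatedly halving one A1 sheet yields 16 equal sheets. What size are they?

16 = 2^4, so 4 halving steps.
A1 → A2 → … → A5 after 4 steps.

A5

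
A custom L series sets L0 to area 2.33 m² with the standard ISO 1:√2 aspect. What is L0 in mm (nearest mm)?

1284 × 1815 mm

Let the short side be w mm. Then w · w√2 = 2.33 m² = 2,330,000 mm².
w² = 2,330,000/√2, so w ≈ 1283.6 mm; long side = w√2 ≈ 1815.2 mm.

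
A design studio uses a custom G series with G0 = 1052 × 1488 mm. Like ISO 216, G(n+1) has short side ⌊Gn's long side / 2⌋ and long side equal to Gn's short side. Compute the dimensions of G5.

G1: ⌊1488/2⌋ × 1052 = 744 × 1052 mm
G2: ⌊1052/2⌋ × 744 = 526 × 744 mm
G3: ⌊744/2⌋ × 526 = 372 × 526 mm
G4: ⌊526/2⌋ × 372 = 263 × 372 mm
G5: ⌊372/2⌋ × 263 = 186 × 263 mm

186 × 263 mm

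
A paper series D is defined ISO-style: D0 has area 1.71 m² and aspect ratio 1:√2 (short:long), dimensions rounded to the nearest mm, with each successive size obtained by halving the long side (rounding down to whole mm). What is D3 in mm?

388 × 550 mm

Let D0's short side be w mm. w · w√2 = 1.71 m² = 1,710,000 mm², so w ≈ 1099.6 mm and w√2 ≈ 1555.1 mm → D0 = 1100 × 1555 mm.
D1: ⌊1555/2⌋ × 1100 = 777 × 1100 mm
D2: ⌊1100/2⌋ × 777 = 550 × 777 mm
D3: ⌊777/2⌋ × 550 = 388 × 550 mm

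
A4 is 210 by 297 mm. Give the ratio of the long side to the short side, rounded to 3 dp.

297 / 210 = 1.414
Matches √2 ≈ 1.414 — the ISO 216 defining ratio.

1.414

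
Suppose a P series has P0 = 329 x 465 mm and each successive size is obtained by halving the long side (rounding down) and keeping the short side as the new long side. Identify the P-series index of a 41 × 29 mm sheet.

P7

P0: 329 × 465 mm
P1: 232 × 329 mm
P2: 164 × 232 mm
P3: 116 × 164 mm
P4: 82 × 116 mm
P5: 58 × 82 mm
P6: 41 × 58 mm
P7: 29 × 41 mm
P8: 20 × 29 mm
→ matches P7.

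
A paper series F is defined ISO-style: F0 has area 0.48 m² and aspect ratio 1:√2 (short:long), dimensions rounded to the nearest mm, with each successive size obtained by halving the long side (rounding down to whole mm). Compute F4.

145 × 206 mm

Let F0's short side be w mm. w · w√2 = 0.48 m² = 480,000 mm², so w ≈ 582.6 mm and w√2 ≈ 823.9 mm → F0 = 583 × 824 mm.
F1: ⌊824/2⌋ × 583 = 412 × 583 mm
F2: ⌊583/2⌋ × 412 = 291 × 412 mm
F3: ⌊412/2⌋ × 291 = 206 × 291 mm
F4: ⌊291/2⌋ × 206 = 145 × 206 mm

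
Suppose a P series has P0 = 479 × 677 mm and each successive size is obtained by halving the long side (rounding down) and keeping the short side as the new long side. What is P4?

119 × 169 mm

P1: ⌊677/2⌋ × 479 = 338 × 479 mm
P2: ⌊479/2⌋ × 338 = 239 × 338 mm
P3: ⌊338/2⌋ × 239 = 169 × 239 mm
P4: ⌊239/2⌋ × 169 = 119 × 169 mm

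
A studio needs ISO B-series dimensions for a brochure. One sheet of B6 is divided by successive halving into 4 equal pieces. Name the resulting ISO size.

4 = 2^2, so 2 halving steps.
B6 → B7 → … → B8 after 2 steps.

B8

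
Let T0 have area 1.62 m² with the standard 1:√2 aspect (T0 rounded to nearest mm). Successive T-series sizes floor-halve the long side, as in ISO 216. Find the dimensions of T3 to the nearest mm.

Let T0's short side be w mm. w · w√2 = 1.62 m² = 1,620,000 mm², so w ≈ 1070.3 mm and w√2 ≈ 1513.6 mm → T0 = 1070 × 1514 mm.
T1: ⌊1514/2⌋ × 1070 = 757 × 1070 mm
T2: ⌊1070/2⌋ × 757 = 535 × 757 mm
T3: ⌊757/2⌋ × 535 = 378 × 535 mm

378 × 535 mm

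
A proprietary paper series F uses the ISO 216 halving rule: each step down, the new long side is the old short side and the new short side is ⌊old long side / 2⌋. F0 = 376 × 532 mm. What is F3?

133 × 188 mm

F1: ⌊532/2⌋ × 376 = 266 × 376 mm
F2: ⌊376/2⌋ × 266 = 188 × 266 mm
F3: ⌊266/2⌋ × 188 = 133 × 188 mm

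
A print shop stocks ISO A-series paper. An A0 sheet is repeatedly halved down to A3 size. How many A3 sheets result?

Each ISO step halves the sheet: 1 × A0 → 2 × A1 → 4 × A2 → 8 × A3
From A0 to A3 is 3 halving steps: 2^3 = 8.

8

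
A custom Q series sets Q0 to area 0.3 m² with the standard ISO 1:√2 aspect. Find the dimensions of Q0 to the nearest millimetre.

461 × 651 mm

Let the short side be w mm. Then w · w√2 = 0.3 m² = 300,000 mm².
w² = 300,000/√2, so w ≈ 460.6 mm; long side = w√2 ≈ 651.4 mm.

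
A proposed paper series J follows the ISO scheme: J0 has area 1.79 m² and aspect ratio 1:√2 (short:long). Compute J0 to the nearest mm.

Let the short side be w mm. Then w · w√2 = 1.79 m² = 1,790,000 mm².
w² = 1,790,000/√2, so w ≈ 1125.0 mm; long side = w√2 ≈ 1591.1 mm.

1125 × 1591 mm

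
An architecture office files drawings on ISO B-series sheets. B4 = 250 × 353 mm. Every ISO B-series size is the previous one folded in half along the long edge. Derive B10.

B5: ⌊353/2⌋ × 250 = 176 × 250 mm
B6: ⌊250/2⌋ × 176 = 125 × 176 mm
B7: ⌊176/2⌋ × 125 = 88 × 125 mm
B8: ⌊125/2⌋ × 88 = 62 × 88 mm
B9: ⌊88/2⌋ × 62 = 44 × 62 mm
B10: ⌊62/2⌋ × 44 = 31 × 44 mm

31 × 44 mm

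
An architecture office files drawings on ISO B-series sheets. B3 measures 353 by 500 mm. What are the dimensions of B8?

62 × 88 mm

B4: ⌊500/2⌋ × 353 = 250 × 353 mm
B5: ⌊353/2⌋ × 250 = 176 × 250 mm
B6: ⌊250/2⌋ × 176 = 125 × 176 mm
B7: ⌊176/2⌋ × 125 = 88 × 125 mm
B8: ⌊125/2⌋ × 88 = 62 × 88 mm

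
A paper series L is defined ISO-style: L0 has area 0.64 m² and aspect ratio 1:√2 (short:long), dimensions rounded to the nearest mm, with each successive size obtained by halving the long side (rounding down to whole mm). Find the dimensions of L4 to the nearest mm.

Let L0's short side be w mm. w · w√2 = 0.64 m² = 640,000 mm², so w ≈ 672.7 mm and w√2 ≈ 951.4 mm → L0 = 673 × 951 mm.
L1: ⌊951/2⌋ × 673 = 475 × 673 mm
L2: ⌊673/2⌋ × 475 = 336 × 475 mm
L3: ⌊475/2⌋ × 336 = 237 × 336 mm
L4: ⌊336/2⌋ × 237 = 168 × 237 mm

168 × 237 mm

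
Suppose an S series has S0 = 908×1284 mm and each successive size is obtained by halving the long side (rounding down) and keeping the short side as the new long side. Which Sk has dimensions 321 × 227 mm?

S4

S0: 908 × 1284 mm
S1: 642 × 908 mm
S2: 454 × 642 mm
S3: 321 × 454 mm
S4: 227 × 321 mm
S5: 160 × 227 mm
→ matches S4.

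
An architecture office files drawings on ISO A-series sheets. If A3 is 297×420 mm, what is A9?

A4: ⌊420/2⌋ × 297 = 210 × 297 mm
A5: ⌊297/2⌋ × 210 = 148 × 210 mm
A6: ⌊210/2⌋ × 148 = 105 × 148 mm
A7: ⌊148/2⌋ × 105 = 74 × 105 mm
A8: ⌊105/2⌋ × 74 = 52 × 74 mm
A9: ⌊74/2⌋ × 52 = 37 × 52 mm

37 × 52 mm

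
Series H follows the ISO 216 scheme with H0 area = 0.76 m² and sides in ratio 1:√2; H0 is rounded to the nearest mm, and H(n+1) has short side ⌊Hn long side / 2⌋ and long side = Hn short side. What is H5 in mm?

Let H0's short side be w mm. w · w√2 = 0.76 m² = 760,000 mm², so w ≈ 733.1 mm and w√2 ≈ 1036.7 mm → H0 = 733 × 1037 mm.
H1: ⌊1037/2⌋ × 733 = 518 × 733 mm
H2: ⌊733/2⌋ × 518 = 366 × 518 mm
H3: ⌊518/2⌋ × 366 = 259 × 366 mm
H4: ⌊366/2⌋ × 259 = 183 × 259 mm
H5: ⌊259/2⌋ × 183 = 129 × 183 mm

129 × 183 mm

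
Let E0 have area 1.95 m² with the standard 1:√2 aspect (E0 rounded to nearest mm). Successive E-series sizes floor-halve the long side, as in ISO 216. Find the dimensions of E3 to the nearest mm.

415 × 587 mm

Let E0's short side be w mm. w · w√2 = 1.95 m² = 1,950,000 mm², so w ≈ 1174.2 mm and w√2 ≈ 1660.6 mm → E0 = 1174 × 1661 mm.
E1: ⌊1661/2⌋ × 1174 = 830 × 1174 mm
E2: ⌊1174/2⌋ × 830 = 587 × 830 mm
E3: ⌊830/2⌋ × 587 = 415 × 587 mm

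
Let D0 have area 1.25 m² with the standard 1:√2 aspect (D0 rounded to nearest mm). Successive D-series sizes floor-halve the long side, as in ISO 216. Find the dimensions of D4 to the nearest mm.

Let D0's short side be w mm. w · w√2 = 1.25 m² = 1,250,000 mm², so w ≈ 940.2 mm and w√2 ≈ 1329.6 mm → D0 = 940 × 1330 mm.
D1: ⌊1330/2⌋ × 940 = 665 × 940 mm
D2: ⌊940/2⌋ × 665 = 470 × 665 mm
D3: ⌊665/2⌋ × 470 = 332 × 470 mm
D4: ⌊470/2⌋ × 332 = 235 × 332 mm

235 × 332 mm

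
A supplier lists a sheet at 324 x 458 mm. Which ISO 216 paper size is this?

Aspect ratio 458/324 ≈ 1.414 — close to the ISO √2 ≈ 1.414.
In the C-series (envelope sizes, between A and B): C3 = 324 × 458 mm.

C3 (324 × 458 mm)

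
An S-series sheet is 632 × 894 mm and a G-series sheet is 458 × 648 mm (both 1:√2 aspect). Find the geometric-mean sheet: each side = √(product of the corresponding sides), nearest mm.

Short side: √(632 · 458) = √289456 ≈ 538.0 → 538 mm
Long side: √(894 · 648) = √579312 ≈ 761.1 → 761 mm

538 × 761 mm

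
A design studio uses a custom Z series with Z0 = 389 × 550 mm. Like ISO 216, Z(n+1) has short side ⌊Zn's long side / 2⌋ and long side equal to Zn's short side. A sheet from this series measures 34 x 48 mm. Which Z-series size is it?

Z7

Z0: 389 × 550 mm
Z1: 275 × 389 mm
Z2: 194 × 275 mm
Z3: 137 × 194 mm
Z4: 97 × 137 mm
Z5: 68 × 97 mm
Z6: 48 × 68 mm
Z7: 34 × 48 mm
Z8: 24 × 34 mm
→ matches Z7.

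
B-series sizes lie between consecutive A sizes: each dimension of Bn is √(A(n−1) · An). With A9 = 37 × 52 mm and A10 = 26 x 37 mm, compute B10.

Short side: √(37 · 26) = √962 ≈ 31.0 → 31 mm
Long side: √(52 · 37) = √1924 ≈ 43.9 → 44 mm

31 × 44 mm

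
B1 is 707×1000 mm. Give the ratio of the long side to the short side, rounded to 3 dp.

1.414

1000 / 707 = 1.414
Matches √2 ≈ 1.414 — the ISO 216 defining ratio.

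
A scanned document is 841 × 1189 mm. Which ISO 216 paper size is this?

A0 (841 × 1189 mm)

Aspect ratio 1189/841 ≈ 1.414 — close to the ISO √2 ≈ 1.414.
In the A-series (A0 area = 1 m²): A0 = 841 × 1189 mm.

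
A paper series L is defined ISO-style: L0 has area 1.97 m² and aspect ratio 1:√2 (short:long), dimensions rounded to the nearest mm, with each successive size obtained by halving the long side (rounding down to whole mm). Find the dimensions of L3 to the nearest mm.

417 × 590 mm

Let L0's short side be w mm. w · w√2 = 1.97 m² = 1,970,000 mm², so w ≈ 1180.3 mm and w√2 ≈ 1669.1 mm → L0 = 1180 × 1669 mm.
L1: ⌊1669/2⌋ × 1180 = 834 × 1180 mm
L2: ⌊1180/2⌋ × 834 = 590 × 834 mm
L3: ⌊834/2⌋ × 590 = 417 × 590 mm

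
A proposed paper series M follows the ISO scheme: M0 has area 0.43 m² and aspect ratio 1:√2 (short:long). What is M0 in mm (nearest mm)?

Let the short side be w mm. Then w · w√2 = 0.43 m² = 430,000 mm².
w² = 430,000/√2, so w ≈ 551.4 mm; long side = w√2 ≈ 779.8 mm.

551 × 780 mm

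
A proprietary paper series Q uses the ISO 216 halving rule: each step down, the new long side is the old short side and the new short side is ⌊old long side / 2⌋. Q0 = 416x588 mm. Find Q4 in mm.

104 × 147 mm

Q1: ⌊588/2⌋ × 416 = 294 × 416 mm
Q2: ⌊416/2⌋ × 294 = 208 × 294 mm
Q3: ⌊294/2⌋ × 208 = 147 × 208 mm
Q4: ⌊208/2⌋ × 147 = 104 × 147 mm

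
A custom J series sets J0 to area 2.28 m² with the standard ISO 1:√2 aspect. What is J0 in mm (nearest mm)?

Let the short side be w mm. Then w · w√2 = 2.28 m² = 2,280,000 mm².
w² = 2,280,000/√2, so w ≈ 1269.7 mm; long side = w√2 ≈ 1795.7 mm.

1270 × 1796 mm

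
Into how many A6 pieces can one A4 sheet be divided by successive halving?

Each ISO step halves the sheet: 1 × A4 → 2 × A5 → 4 × A6
From A4 to A6 is 2 halving steps: 2^2 = 4.

4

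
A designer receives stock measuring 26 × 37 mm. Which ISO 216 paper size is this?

A10 (26 × 37 mm)

Aspect ratio 37/26 ≈ 1.423 — close to the ISO √2 ≈ 1.414.
In the A-series (A0 area = 1 m²): A10 = 26 × 37 mm.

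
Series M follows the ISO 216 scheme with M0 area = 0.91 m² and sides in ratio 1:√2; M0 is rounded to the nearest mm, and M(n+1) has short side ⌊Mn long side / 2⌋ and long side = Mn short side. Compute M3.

Let M0's short side be w mm. w · w√2 = 0.91 m² = 910,000 mm², so w ≈ 802.2 mm and w√2 ≈ 1134.4 mm → M0 = 802 × 1134 mm.
M1: ⌊1134/2⌋ × 802 = 567 × 802 mm
M2: ⌊802/2⌋ × 567 = 401 × 567 mm
M3: ⌊567/2⌋ × 401 = 283 × 401 mm

283 × 401 mm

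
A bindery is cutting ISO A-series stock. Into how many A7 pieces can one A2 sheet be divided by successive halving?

32

A2 = 420 × 594 mm; A7 = 74 × 105 mm.
Each halving step doubles the count; 5 steps from A2 to A7.
2^5 = 32.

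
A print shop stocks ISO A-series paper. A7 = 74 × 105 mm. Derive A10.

A8: ⌊105/2⌋ × 74 = 52 × 74 mm
A9: ⌊74/2⌋ × 52 = 37 × 52 mm
A10: ⌊52/2⌋ × 37 = 26 × 37 mm

26 × 37 mm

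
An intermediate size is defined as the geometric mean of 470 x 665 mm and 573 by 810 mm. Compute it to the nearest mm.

519 × 734 mm

Short side: √(470 · 573) = √269310 ≈ 519.0 → 519 mm
Long side: √(665 · 810) = √538650 ≈ 733.9 → 734 mm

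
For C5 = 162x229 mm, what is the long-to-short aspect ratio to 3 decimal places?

229 / 162 = 1.414
Matches √2 ≈ 1.414 — the ISO 216 defining ratio.

1.414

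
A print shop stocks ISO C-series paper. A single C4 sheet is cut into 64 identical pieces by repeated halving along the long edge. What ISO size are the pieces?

64 = 2^6, so 6 halving steps.
C4 → C5 → … → C10 after 6 steps.

C10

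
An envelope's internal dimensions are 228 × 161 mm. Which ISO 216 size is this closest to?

Aspect ratio 228/161 ≈ 1.416 — close to the ISO √2 ≈ 1.414.
In the C-series (envelope sizes, between A and B): C5 = 162 × 229 mm.
Off by 2 mm total — nearest standard size.

C5 (162 × 229 mm)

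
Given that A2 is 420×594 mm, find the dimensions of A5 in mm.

148 × 210 mm

A3: ⌊594/2⌋ × 420 = 297 × 420 mm
A4: ⌊420/2⌋ × 297 = 210 × 297 mm
A5: ⌊297/2⌋ × 210 = 148 × 210 mm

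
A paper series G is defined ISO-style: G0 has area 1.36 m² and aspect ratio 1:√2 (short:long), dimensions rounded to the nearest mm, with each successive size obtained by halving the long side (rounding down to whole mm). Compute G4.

Let G0's short side be w mm. w · w√2 = 1.36 m² = 1,360,000 mm², so w ≈ 980.6 mm and w√2 ≈ 1386.8 mm → G0 = 981 × 1387 mm.
G1: ⌊1387/2⌋ × 981 = 693 × 981 mm
G2: ⌊981/2⌋ × 693 = 490 × 693 mm
G3: ⌊693/2⌋ × 490 = 346 × 490 mm
G4: ⌊490/2⌋ × 346 = 245 × 346 mm

245 × 346 mm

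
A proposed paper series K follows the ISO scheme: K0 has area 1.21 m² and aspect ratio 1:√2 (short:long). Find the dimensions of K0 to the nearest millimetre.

925 × 1308 mm

Let the short side be w mm. Then w · w√2 = 1.21 m² = 1,210,000 mm².
w² = 1,210,000/√2, so w ≈ 925.0 mm; long side = w√2 ≈ 1308.1 mm.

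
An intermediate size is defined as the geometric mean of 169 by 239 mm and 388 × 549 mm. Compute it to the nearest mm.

Short side: √(169 · 388) = √65572 ≈ 256.1 → 256 mm
Long side: √(239 · 549) = √131211 ≈ 362.2 → 362 mm

256 × 362 mm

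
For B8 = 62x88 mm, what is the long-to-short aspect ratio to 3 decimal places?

88 / 62 = 1.419
ISO 216 targets √2 ≈ 1.414; the +0.005 deviation is from mm rounding.

1.419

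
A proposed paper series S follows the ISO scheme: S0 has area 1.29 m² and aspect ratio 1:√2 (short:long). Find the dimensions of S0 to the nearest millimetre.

Let the short side be w mm. Then w · w√2 = 1.29 m² = 1,290,000 mm².
w² = 1,290,000/√2, so w ≈ 955.1 mm; long side = w√2 ≈ 1350.7 mm.

955 × 1351 mm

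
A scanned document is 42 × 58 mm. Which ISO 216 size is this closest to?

Aspect ratio 58/42 ≈ 1.381 (ISO target is √2 ≈ 1.414).
In the C-series (envelope sizes, between A and B): C9 = 40 × 57 mm.
Off by 3 mm total — nearest standard size.

C9 (40 × 57 mm)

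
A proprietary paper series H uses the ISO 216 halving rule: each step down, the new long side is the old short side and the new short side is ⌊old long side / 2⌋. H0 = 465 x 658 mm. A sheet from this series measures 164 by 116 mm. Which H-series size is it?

H0: 465 × 658 mm
H1: 329 × 465 mm
H2: 232 × 329 mm
H3: 164 × 232 mm
H4: 116 × 164 mm
H5: 82 × 116 mm
→ matches H4.

H4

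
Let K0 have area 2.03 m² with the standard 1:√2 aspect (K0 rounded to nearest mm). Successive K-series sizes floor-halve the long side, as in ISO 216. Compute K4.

Let K0's short side be w mm. w · w√2 = 2.03 m² = 2,030,000 mm², so w ≈ 1198.1 mm and w√2 ≈ 1694.4 mm → K0 = 1198 × 1694 mm.
K1: ⌊1694/2⌋ × 1198 = 847 × 1198 mm
K2: ⌊1198/2⌋ × 847 = 599 × 847 mm
K3: ⌊847/2⌋ × 599 = 423 × 599 mm
K4: ⌊599/2⌋ × 423 = 299 × 423 mm

299 × 423 mm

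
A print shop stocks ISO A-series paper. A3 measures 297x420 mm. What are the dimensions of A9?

37 × 52 mm

A4: ⌊420/2⌋ × 297 = 210 × 297 mm
A5: ⌊297/2⌋ × 210 = 148 × 210 mm
A6: ⌊210/2⌋ × 148 = 105 × 148 mm
A7: ⌊148/2⌋ × 105 = 74 × 105 mm
A8: ⌊105/2⌋ × 74 = 52 × 74 mm
A9: ⌊74/2⌋ × 52 = 37 × 52 mm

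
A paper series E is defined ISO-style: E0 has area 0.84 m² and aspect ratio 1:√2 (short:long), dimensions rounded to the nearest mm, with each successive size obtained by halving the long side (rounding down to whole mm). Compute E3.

Let E0's short side be w mm. w · w√2 = 0.84 m² = 840,000 mm², so w ≈ 770.7 mm and w√2 ≈ 1089.9 mm → E0 = 771 × 1090 mm.
E1: ⌊1090/2⌋ × 771 = 545 × 771 mm
E2: ⌊771/2⌋ × 545 = 385 × 545 mm
E3: ⌊545/2⌋ × 385 = 272 × 385 mm

272 × 385 mm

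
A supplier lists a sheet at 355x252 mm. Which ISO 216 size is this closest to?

Aspect ratio 355/252 ≈ 1.409 — close to the ISO √2 ≈ 1.414.
In the B-series (B0 = 1000 × 1414 mm): B4 = 250 × 353 mm.
Off by 4 mm total — nearest standard size.

B4 (250 × 353 mm)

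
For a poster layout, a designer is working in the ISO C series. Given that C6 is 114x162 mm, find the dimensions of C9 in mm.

40 × 57 mm

C7: ⌊162/2⌋ × 114 = 81 × 114 mm
C8: ⌊114/2⌋ × 81 = 57 × 81 mm
C9: ⌊81/2⌋ × 57 = 40 × 57 mm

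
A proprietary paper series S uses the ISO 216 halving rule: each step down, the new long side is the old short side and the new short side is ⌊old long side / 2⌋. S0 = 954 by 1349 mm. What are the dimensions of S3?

337 × 477 mm

S1: ⌊1349/2⌋ × 954 = 674 × 954 mm
S2: ⌊954/2⌋ × 674 = 477 × 674 mm
S3: ⌊674/2⌋ × 477 = 337 × 477 mm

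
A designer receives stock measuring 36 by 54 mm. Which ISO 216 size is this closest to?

Aspect ratio 54/36 ≈ 1.500 (ISO target is √2 ≈ 1.414).
In the A-series (A0 area = 1 m²): A9 = 37 × 52 mm.
Off by 3 mm total — nearest standard size.

A9 (37 × 52 mm)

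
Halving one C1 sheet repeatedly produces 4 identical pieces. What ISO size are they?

4 = 2^2, so 2 halving steps.
C1 → C2 → … → C3 after 2 steps.

C3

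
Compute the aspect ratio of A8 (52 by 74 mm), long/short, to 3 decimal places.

74 / 52 = 1.423
ISO 216 targets √2 ≈ 1.414; the +0.009 deviation is from mm rounding.

1.423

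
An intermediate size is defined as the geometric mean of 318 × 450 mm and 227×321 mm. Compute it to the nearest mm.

269 × 380 mm

Short side: √(318 · 227) = √72186 ≈ 268.7 → 269 mm
Long side: √(450 · 321) = √144450 ≈ 380.1 → 380 mm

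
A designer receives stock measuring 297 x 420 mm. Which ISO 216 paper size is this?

A3 (297 × 420 mm)

Aspect ratio 420/297 ≈ 1.414 — close to the ISO √2 ≈ 1.414.
In the A-series (A0 area = 1 m²): A3 = 297 × 420 mm.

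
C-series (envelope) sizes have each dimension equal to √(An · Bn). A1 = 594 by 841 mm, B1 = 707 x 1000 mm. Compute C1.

Short side: √(594 · 707) = √419958 ≈ 648.0 → 648 mm
Long side: √(841 · 1000) = √841000 ≈ 917.1 → 917 mm

648 × 917 mm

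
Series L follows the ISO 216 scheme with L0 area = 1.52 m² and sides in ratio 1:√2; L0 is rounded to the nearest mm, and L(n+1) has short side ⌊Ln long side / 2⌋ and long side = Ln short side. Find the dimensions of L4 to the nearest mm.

259 × 366 mm

Let L0's short side be w mm. w · w√2 = 1.52 m² = 1,520,000 mm², so w ≈ 1036.7 mm and w√2 ≈ 1466.2 mm → L0 = 1037 × 1466 mm.
L1: ⌊1466/2⌋ × 1037 = 733 × 1037 mm
L2: ⌊1037/2⌋ × 733 = 518 × 733 mm
L3: ⌊733/2⌋ × 518 = 366 × 518 mm
L4: ⌊518/2⌋ × 366 = 259 × 366 mm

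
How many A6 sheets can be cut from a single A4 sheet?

A4 = 210 × 297 mm; A6 = 105 × 148 mm.
Each halving step doubles the count; 2 steps from A4 to A6.
2^2 = 4.

4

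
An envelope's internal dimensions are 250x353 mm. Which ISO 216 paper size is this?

Aspect ratio 353/250 ≈ 1.412 — close to the ISO √2 ≈ 1.414.
In the B-series (B0 = 1000 × 1414 mm): B4 = 250 × 353 mm.

B4 (250 × 353 mm)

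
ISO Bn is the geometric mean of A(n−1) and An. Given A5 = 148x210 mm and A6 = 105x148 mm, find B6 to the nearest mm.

Short side: √(148 · 105) = √15540 ≈ 124.7 → 125 mm
Long side: √(210 · 148) = √31080 ≈ 176.3 → 176 mm

125 × 176 mm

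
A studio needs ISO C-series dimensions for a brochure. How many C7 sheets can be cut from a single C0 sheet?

128

Each ISO step halves the sheet: 1 × C0 → 2 × C1 → 4 × C2 → 8 × C3 → …
From C0 to C7 is 7 halving steps: 2^7 = 128.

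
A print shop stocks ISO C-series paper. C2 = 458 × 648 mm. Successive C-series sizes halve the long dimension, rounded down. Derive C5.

C3: ⌊648/2⌋ × 458 = 324 × 458 mm
C4: ⌊458/2⌋ × 324 = 229 × 324 mm
C5: ⌊324/2⌋ × 229 = 162 × 229 mm

162 × 229 mm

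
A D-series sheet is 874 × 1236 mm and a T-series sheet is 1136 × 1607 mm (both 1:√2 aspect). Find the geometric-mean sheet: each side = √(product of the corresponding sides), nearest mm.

996 × 1409 mm

Short side: √(874 · 1136) = √992864 ≈ 996.4 → 996 mm
Long side: √(1236 · 1607) = √1986252 ≈ 1409.3 → 1409 mm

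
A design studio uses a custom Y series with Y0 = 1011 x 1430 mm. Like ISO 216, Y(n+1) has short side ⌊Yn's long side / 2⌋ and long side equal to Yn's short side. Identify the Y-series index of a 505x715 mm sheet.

Y0: 1011 × 1430 mm
Y1: 715 × 1011 mm
Y2: 505 × 715 mm
Y3: 357 × 505 mm
→ matches Y2.

Y2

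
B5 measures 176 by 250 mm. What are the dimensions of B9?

B6: ⌊250/2⌋ × 176 = 125 × 176 mm
B7: ⌊176/2⌋ × 125 = 88 × 125 mm
B8: ⌊125/2⌋ × 88 = 62 × 88 mm
B9: ⌊88/2⌋ × 62 = 44 × 62 mm

44 × 62 mm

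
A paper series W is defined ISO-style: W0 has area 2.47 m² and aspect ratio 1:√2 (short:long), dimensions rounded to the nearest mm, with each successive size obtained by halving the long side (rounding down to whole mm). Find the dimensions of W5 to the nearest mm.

233 × 330 mm

Let W0's short side be w mm. w · w√2 = 2.47 m² = 2,470,000 mm², so w ≈ 1321.6 mm and w√2 ≈ 1869.0 mm → W0 = 1322 × 1869 mm.
W1: ⌊1869/2⌋ × 1322 = 934 × 1322 mm
W2: ⌊1322/2⌋ × 934 = 661 × 934 mm
W3: ⌊934/2⌋ × 661 = 467 × 661 mm
W4: ⌊661/2⌋ × 467 = 330 × 467 mm
W5: ⌊467/2⌋ × 330 = 233 × 330 mm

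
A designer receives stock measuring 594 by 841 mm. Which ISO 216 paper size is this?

A1 (594 × 841 mm)

Aspect ratio 841/594 ≈ 1.416 — close to the ISO √2 ≈ 1.414.
In the A-series (A0 area = 1 m²): A1 = 594 × 841 mm.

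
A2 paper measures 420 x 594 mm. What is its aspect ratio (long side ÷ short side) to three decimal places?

1.414

594 / 420 = 1.414
Matches √2 ≈ 1.414 — the ISO 216 defining ratio.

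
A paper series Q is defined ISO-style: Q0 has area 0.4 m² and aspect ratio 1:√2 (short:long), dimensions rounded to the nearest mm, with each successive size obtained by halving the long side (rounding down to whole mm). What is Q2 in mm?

Let Q0's short side be w mm. w · w√2 = 0.4 m² = 400,000 mm², so w ≈ 531.8 mm and w√2 ≈ 752.1 mm → Q0 = 532 × 752 mm.
Q1: ⌊752/2⌋ × 532 = 376 × 532 mm
Q2: ⌊532/2⌋ × 376 = 266 × 376 mm

266 × 376 mm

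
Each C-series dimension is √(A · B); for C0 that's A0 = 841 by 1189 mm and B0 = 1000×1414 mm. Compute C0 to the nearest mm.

Short: √(841 · 1000) = √841000 ≈ 917.1 mm.
Long: √(1189 · 1414) = √1681246 ≈ 1296.6 mm.

917 × 1297 mm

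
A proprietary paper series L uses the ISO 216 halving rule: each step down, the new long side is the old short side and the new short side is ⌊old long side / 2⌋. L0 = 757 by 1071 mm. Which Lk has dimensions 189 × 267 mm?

L4

L0: 757 × 1071 mm
L1: 535 × 757 mm
L2: 378 × 535 mm
L3: 267 × 378 mm
L4: 189 × 267 mm
L5: 133 × 189 mm
→ matches L4.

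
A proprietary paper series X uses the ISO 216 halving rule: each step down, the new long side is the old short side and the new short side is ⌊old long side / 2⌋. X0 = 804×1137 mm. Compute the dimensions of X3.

284 × 402 mm

X1: ⌊1137/2⌋ × 804 = 568 × 804 mm
X2: ⌊804/2⌋ × 568 = 402 × 568 mm
X3: ⌊568/2⌋ × 402 = 284 × 402 mm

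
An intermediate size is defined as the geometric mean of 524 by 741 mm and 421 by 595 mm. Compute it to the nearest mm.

Short side: √(524 · 421) = √220604 ≈ 469.7 → 470 mm
Long side: √(741 · 595) = √440895 ≈ 664.0 → 664 mm

470 × 664 mm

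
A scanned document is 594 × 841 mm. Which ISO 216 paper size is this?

Aspect ratio 841/594 ≈ 1.416 — close to the ISO √2 ≈ 1.414.
In the A-series (A0 area = 1 m²): A1 = 594 × 841 mm.

A1 (594 × 841 mm)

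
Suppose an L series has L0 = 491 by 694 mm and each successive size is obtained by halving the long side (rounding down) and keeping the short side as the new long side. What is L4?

122 × 173 mm

L1 = 347 × 491 mm (from L0 by 1 halving).
L2: ⌊491/2⌋ × 347 = 245 × 347 mm
L3: ⌊347/2⌋ × 245 = 173 × 245 mm
L4: ⌊245/2⌋ × 173 = 122 × 173 mm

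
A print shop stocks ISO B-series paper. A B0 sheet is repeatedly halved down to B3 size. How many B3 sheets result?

8

Each ISO step halves the sheet: 1 × B0 → 2 × B1 → 4 × B2 → 8 × B3
From B0 to B3 is 3 halving steps: 2^3 = 8.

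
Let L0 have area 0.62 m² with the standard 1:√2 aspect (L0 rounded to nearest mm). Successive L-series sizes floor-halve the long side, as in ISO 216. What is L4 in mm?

Let L0's short side be w mm. w · w√2 = 0.62 m² = 620,000 mm², so w ≈ 662.1 mm and w√2 ≈ 936.4 mm → L0 = 662 × 936 mm.
L1: ⌊936/2⌋ × 662 = 468 × 662 mm
L2: ⌊662/2⌋ × 468 = 331 × 468 mm
L3: ⌊468/2⌋ × 331 = 234 × 331 mm
L4: ⌊331/2⌋ × 234 = 165 × 234 mm

165 × 234 mm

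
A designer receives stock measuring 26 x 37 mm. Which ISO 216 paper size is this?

A10 (26 × 37 mm)

Aspect ratio 37/26 ≈ 1.423 — close to the ISO √2 ≈ 1.414.
In the A-series (A0 area = 1 m²): A10 = 26 × 37 mm.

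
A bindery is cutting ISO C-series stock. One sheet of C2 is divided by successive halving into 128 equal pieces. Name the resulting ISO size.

C9

128 = 2^7, so 7 halving steps.
C2 → C3 → … → C9 after 7 steps.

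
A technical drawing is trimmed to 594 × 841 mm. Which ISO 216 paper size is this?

A1 (594 × 841 mm)

Aspect ratio 841/594 ≈ 1.416 — close to the ISO √2 ≈ 1.414.
In the A-series (A0 area = 1 m²): A1 = 594 × 841 mm.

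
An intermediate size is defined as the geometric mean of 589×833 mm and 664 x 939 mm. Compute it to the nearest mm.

Short side: √(589 · 664) = √391096 ≈ 625.4 → 625 mm
Long side: √(833 · 939) = √782187 ≈ 884.4 → 884 mm

625 × 884 mm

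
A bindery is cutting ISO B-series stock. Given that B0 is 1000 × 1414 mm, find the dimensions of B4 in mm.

B1: ⌊1414/2⌋ × 1000 = 707 × 1000 mm
B2: ⌊1000/2⌋ × 707 = 500 × 707 mm
B3: ⌊707/2⌋ × 500 = 353 × 500 mm
B4: ⌊500/2⌋ × 353 = 250 × 353 mm

250 × 353 mm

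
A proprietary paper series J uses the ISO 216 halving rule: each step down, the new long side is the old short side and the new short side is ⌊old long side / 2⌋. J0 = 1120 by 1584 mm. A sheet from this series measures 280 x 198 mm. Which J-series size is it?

J5

J0: 1120 × 1584 mm
J1: 792 × 1120 mm
J2: 560 × 792 mm
J3: 396 × 560 mm
J4: 280 × 396 mm
J5: 198 × 280 mm
J6: 140 × 198 mm
→ matches J5.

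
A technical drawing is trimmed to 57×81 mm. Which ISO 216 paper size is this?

C8 (57 × 81 mm)

Aspect ratio 81/57 ≈ 1.421 — close to the ISO √2 ≈ 1.414.
In the C-series (envelope sizes, between A and B): C8 = 57 × 81 mm.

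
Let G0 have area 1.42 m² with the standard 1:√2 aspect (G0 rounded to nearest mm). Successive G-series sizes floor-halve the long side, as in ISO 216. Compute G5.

177 × 250 mm

Let G0's short side be w mm. w · w√2 = 1.42 m² = 1,420,000 mm², so w ≈ 1002.0 mm and w√2 ≈ 1417.1 mm → G0 = 1002 × 1417 mm.
G1: ⌊1417/2⌋ × 1002 = 708 × 1002 mm
G2: ⌊1002/2⌋ × 708 = 501 × 708 mm
G3: ⌊708/2⌋ × 501 = 354 × 501 mm
G4: ⌊501/2⌋ × 354 = 250 × 354 mm
G5: ⌊354/2⌋ × 250 = 177 × 250 mm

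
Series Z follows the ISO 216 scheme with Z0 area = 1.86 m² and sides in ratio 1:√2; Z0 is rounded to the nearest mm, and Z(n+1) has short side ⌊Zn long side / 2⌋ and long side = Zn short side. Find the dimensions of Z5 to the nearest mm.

202 × 286 mm

Let Z0's short side be w mm. w · w√2 = 1.86 m² = 1,860,000 mm², so w ≈ 1146.8 mm and w√2 ≈ 1621.9 mm → Z0 = 1147 × 1622 mm.
Z1: ⌊1622/2⌋ × 1147 = 811 × 1147 mm
Z2: ⌊1147/2⌋ × 811 = 573 × 811 mm
Z3: ⌊811/2⌋ × 573 = 405 × 573 mm
Z4: ⌊573/2⌋ × 405 = 286 × 405 mm
Z5: ⌊405/2⌋ × 286 = 202 × 286 mm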